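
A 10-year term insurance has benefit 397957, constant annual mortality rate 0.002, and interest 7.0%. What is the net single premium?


NSP = benefit * sum_{k=0}^{n-1} k_p_x * q * v^(k+1)
With constant q=0.002, v=0.934579
Sum = 0.013937
NSP = 397957 * 0.013937
= 5546.2679


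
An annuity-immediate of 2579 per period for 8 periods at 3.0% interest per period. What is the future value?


FV = PMT * ((1+i)^n - 1) / i
= 2579 * ((1.03)^8 - 1) / 0.03
= 2579 * (1.26677 - 1) / 0.03
= 22933.3347


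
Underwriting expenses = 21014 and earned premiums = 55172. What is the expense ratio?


Expense ratio = expenses / premiums
= 21014 / 55172
= 0.3809


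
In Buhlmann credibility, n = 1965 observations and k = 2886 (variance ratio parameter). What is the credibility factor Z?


Z = n / (n + k)
= 1965 / (1965 + 2886)
= 1965 / 4851
= 0.4051


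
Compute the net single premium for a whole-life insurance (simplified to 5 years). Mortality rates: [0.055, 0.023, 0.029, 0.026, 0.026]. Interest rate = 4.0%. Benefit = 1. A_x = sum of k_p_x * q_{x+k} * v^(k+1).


v = 0.961538
Year 0: k_p_x=1.0, q=0.055, term=0.052885
Year 1: k_p_x=0.945, q=0.023, term=0.020095
Year 2: k_p_x=0.923265, q=0.029, term=0.023803
Year 3: k_p_x=0.89649, q=0.026, term=0.019924
Year 4: k_p_x=0.873182, q=0.026, term=0.01866
A_x = 0.1354


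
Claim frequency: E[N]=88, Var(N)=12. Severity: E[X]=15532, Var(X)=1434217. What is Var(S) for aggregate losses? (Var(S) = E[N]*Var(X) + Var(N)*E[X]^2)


Var(S) = E[N]*Var(X) + Var(N)*E[X]^2
= 88*1434217 + 12*15532^2
= 126211096 + 2894916288
= 3.0211e+09


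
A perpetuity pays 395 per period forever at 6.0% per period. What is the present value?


PV = PMT / i
= 395 / 0.06
= 6583.3333


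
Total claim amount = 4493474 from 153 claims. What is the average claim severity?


severity = total / number
= 4493474 / 153
= 29369.1111


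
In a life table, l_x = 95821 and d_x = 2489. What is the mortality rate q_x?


q_x = d_x / l_x
= 2489 / 95821
= 0.026


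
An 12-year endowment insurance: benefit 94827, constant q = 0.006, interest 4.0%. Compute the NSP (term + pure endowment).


Term component = 5181.502
Pure endowment = 12_p_x * v^12 * benefit = 0.930329 * 0.624597 * 94827 = 55102.151
NSP = 60283.653


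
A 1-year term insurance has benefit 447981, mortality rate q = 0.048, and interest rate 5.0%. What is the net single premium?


NSP = benefit * q * v
v = 1/(1+i) = 0.952381
NSP = 447981 * 0.048 * 0.952381
= 20479.1314


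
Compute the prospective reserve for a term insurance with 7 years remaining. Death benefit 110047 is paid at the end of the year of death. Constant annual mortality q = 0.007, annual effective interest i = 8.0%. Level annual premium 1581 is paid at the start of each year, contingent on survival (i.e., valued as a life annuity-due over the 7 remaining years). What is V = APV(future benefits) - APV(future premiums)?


v = 1/(1+i) = 0.925926
APV(future benefits) per unit = sum_{k=0}^{6} k_p_x * q * v^(k+1) = 0.035765
APV(future benefits) = 110047 * 0.035765 = 3935.8249
Life annuity-due factor ä_{x:7} = sum_{k=0}^{6} k_p_x * v^k = 5.51802
APV(future premiums) = 1581 * 5.51802 = 8723.9899
V = 3935.8249 - 8723.9899
= -4788.1649


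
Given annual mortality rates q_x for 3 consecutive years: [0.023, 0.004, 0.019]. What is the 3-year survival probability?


p_k = 1 - q_k for each year
Survival = product of (1 - q_k)
= 0.977 * 0.996 * 0.981
= 0.9546


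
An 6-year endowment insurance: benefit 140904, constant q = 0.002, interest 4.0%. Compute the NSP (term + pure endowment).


Term component = 1470.2457
Pure endowment = 6_p_x * v^6 * benefit = 0.98806 * 0.790315 * 140904 = 110028.8399
NSP = 111499.0856


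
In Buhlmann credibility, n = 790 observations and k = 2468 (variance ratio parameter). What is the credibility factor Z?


Z = n / (n + k)
= 790 / (790 + 2468)
= 790 / 3258
= 0.2425


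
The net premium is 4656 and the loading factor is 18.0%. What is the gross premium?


Gross = net * (1 + loading)
= 4656 * (1 + 0.18)
= 4656 * 1.18
= 5494.08


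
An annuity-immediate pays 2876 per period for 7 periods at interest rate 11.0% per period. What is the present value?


PV = PMT * (1 - (1+i)^(-n)) / i
= 2876 * (1 - (1+0.11)^(-7)) / 0.11
= 2876 * (1 - 0.481658) / 0.11
= 2876 * 4.712196
= 13552.2765


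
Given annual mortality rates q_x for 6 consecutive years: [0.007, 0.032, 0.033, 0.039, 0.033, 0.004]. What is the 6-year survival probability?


p_k = 1 - q_k for each year
Survival = product of (1 - q_k)
= 0.993 * 0.968 * 0.967 * 0.961 * 0.967 * 0.996
= 0.8603


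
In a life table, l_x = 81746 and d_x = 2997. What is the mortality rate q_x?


q_x = d_x / l_x
= 2997 / 81746
= 0.0367


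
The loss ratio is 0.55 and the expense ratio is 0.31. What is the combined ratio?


Combined ratio = loss ratio + expense ratio
= 0.55 + 0.31
= 0.86


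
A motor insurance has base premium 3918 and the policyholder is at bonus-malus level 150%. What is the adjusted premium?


adjusted = base * BM_level / 100
= 3918 * 150 / 100
= 3918 * 1.5
= 5877.0


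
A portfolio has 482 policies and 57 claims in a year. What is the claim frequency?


frequency = claims / policies
= 57 / 482
= 0.1183


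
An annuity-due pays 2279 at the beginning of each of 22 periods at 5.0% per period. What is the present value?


PV_due = PMT * (1-(1+i)^(-n))/i * (1+i)
PV_immediate = 29998.4829
PV_due = 29998.4829 * 1.05
= 31498.407


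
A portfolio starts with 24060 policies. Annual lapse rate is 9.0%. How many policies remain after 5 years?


remaining = initial * (1 - lapse)^years
= 24060 * (1 - 0.09)^5
= 24060 * 0.624032
= 15014.2134


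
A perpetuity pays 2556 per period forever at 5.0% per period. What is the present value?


PV = PMT / i
= 2556 / 0.05
= 51120.0


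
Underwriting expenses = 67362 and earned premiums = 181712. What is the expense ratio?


Expense ratio = expenses / premiums
= 67362 / 181712
= 0.3707


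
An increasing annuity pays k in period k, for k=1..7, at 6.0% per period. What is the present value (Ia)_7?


(Ia)_n = sum_{k=1}^{n} k * v^k, v = 1/(1+i)
v = 0.943396
Sum computed term by term:
(Ia)_7 = 21.0321


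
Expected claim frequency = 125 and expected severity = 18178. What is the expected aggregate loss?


E[S] = E[N] * E[X]
= 125 * 18178
= 2.2722e+06


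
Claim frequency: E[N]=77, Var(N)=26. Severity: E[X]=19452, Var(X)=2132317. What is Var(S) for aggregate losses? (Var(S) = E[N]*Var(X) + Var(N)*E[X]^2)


Var(S) = E[N]*Var(X) + Var(N)*E[X]^2
= 77*2132317 + 26*19452^2
= 164188409 + 9837887904
= 1.0002e+10


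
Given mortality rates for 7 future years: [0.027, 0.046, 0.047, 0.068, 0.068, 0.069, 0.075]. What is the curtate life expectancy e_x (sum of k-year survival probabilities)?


e_x = sum_{k=1}^{n} k_p_x
k_p_x values:
  1_p_x = 0.973
  2_p_x = 0.928242
  3_p_x = 0.884615
  4_p_x = 0.824461
  5_p_x = 0.768397
  6_p_x = 0.715378
  7_p_x = 0.661725
e_x = 5.7558


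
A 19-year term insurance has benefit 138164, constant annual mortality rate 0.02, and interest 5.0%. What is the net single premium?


NSP = benefit * sum_{k=0}^{n-1} k_p_x * q * v^(k+1)
With constant q=0.02, v=0.952381
Sum = 0.208689
NSP = 138164 * 0.208689
= 28833.3709


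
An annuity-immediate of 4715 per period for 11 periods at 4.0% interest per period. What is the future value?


FV = PMT * ((1+i)^n - 1) / i
= 4715 * ((1.04)^11 - 1) / 0.04
= 4715 * (1.539454 - 1) / 0.04
= 63588.1469


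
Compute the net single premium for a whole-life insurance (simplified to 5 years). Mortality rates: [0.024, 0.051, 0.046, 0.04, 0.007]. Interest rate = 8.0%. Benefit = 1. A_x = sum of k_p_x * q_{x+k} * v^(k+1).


v = 0.925926
Year 0: k_p_x=1.0, q=0.024, term=0.022222
Year 1: k_p_x=0.976, q=0.051, term=0.042675
Year 2: k_p_x=0.926224, q=0.046, term=0.033822
Year 3: k_p_x=0.883618, q=0.04, term=0.025979
Year 4: k_p_x=0.848273, q=0.007, term=0.004041
A_x = 0.1287


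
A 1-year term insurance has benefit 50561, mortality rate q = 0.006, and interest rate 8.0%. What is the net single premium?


NSP = benefit * q * v
v = 1/(1+i) = 0.925926
NSP = 50561 * 0.006 * 0.925926
= 280.8944


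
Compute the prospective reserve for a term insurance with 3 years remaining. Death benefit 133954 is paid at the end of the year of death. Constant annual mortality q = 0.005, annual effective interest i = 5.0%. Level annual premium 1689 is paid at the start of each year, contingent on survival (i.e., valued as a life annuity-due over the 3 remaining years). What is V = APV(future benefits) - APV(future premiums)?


v = 1/(1+i) = 0.952381
APV(future benefits) per unit = sum_{k=0}^{2} k_p_x * q * v^(k+1) = 0.01355
APV(future benefits) = 133954 * 0.01355 = 1815.1411
Life annuity-due factor ä_{x:3} = sum_{k=0}^{2} k_p_x * v^k = 2.845601
APV(future premiums) = 1689 * 2.845601 = 4806.2199
V = 1815.1411 - 4806.2199
= -2991.0789


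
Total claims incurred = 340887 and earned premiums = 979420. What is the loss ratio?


Loss ratio = claims / premiums
= 340887 / 979420
= 0.348


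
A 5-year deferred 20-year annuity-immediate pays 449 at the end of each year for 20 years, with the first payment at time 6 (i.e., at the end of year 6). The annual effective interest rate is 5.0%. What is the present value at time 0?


PV at time 5 of the 20-year annuity-immediate:
a_n = 449 * (1-(1+0.05)^(-20))/0.05 = 5595.5324
Discount back 5 years to time 0:
PV = 5595.5324 * (1+0.05)^(-5)
= 5595.5324 * 0.783526
= 4384.2461


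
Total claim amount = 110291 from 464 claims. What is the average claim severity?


severity = total / number
= 110291 / 464
= 237.6961


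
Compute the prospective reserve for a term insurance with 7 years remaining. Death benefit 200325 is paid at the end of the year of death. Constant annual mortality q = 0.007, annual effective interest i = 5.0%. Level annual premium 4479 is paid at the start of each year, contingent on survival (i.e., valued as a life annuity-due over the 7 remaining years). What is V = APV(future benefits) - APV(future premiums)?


v = 1/(1+i) = 0.952381
APV(future benefits) per unit = sum_{k=0}^{6} k_p_x * q * v^(k+1) = 0.039718
APV(future benefits) = 200325 * 0.039718 = 7956.5388
Life annuity-due factor ä_{x:7} = sum_{k=0}^{6} k_p_x * v^k = 5.957723
APV(future premiums) = 4479 * 5.957723 = 26684.6403
V = 7956.5388 - 26684.6403
= -18728.1015


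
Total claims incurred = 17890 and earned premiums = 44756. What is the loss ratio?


Loss ratio = claims / premiums
= 17890 / 44756
= 0.3997


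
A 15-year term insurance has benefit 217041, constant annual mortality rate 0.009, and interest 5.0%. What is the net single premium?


NSP = benefit * sum_{k=0}^{n-1} k_p_x * q * v^(k+1)
With constant q=0.009, v=0.952381
Sum = 0.088472
NSP = 217041 * 0.088472
= 19202.0969


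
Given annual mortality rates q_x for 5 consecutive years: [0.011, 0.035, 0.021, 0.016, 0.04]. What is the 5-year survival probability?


p_k = 1 - q_k for each year
Survival = product of (1 - q_k)
= 0.989 * 0.965 * 0.979 * 0.984 * 0.96
= 0.8826


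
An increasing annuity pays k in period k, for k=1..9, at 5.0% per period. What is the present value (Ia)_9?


(Ia)_n = sum_{k=1}^{n} k * v^k, v = 1/(1+i)
v = 0.952381
Sum computed term by term:
(Ia)_9 = 33.2347


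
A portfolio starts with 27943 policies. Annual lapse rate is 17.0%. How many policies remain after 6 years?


remaining = initial * (1 - lapse)^years
= 27943 * (1 - 0.17)^6
= 27943 * 0.32694
= 9135.6949


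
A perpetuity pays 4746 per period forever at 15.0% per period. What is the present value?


PV = PMT / i
= 4746 / 0.15
= 31640.0


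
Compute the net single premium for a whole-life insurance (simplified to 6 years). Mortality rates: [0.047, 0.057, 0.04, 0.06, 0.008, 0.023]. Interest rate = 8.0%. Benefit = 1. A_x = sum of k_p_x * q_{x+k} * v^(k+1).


v = 0.925926
Year 0: k_p_x=1.0, q=0.047, term=0.043519
Year 1: k_p_x=0.953, q=0.057, term=0.046572
Year 2: k_p_x=0.898679, q=0.04, term=0.028536
Year 3: k_p_x=0.862732, q=0.06, term=0.038048
Year 4: k_p_x=0.810968, q=0.008, term=0.004415
Year 5: k_p_x=0.80448, q=0.023, term=0.01166
A_x = 0.1727


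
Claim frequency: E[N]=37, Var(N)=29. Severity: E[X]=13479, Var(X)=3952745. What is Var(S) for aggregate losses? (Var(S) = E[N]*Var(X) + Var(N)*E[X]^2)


Var(S) = E[N]*Var(X) + Var(N)*E[X]^2
= 37*3952745 + 29*13479^2
= 146251565 + 5268819789
= 5.4151e+09


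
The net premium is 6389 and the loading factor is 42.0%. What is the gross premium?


Gross = net * (1 + loading)
= 6389 * (1 + 0.42)
= 6389 * 1.42
= 9072.38


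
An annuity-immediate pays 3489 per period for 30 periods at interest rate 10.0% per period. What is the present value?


PV = PMT * (1 - (1+i)^(-n)) / i
= 3489 * (1 - (1+0.1)^(-30)) / 0.1
= 3489 * (1 - 0.057309) / 0.1
= 3489 * 9.426914
= 32890.5046


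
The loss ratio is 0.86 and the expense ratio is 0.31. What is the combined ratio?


Combined ratio = loss ratio + expense ratio
= 0.86 + 0.31
= 1.17


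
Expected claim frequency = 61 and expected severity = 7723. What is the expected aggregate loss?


E[S] = E[N] * E[X]
= 61 * 7723
= 471103


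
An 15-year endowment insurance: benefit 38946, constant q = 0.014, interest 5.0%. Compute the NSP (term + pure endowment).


Term component = 5202.5926
Pure endowment = 15_p_x * v^15 * benefit = 0.809382 * 0.481017 * 38946 = 15162.7194
NSP = 20365.312


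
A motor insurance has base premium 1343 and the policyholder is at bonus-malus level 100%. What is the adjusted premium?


adjusted = base * BM_level / 100
= 1343 * 100 / 100
= 1343 * 1.0
= 1343.0


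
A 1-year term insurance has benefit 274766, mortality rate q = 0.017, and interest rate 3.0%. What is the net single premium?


NSP = benefit * q * v
v = 1/(1+i) = 0.970874
NSP = 274766 * 0.017 * 0.970874
= 4534.9728


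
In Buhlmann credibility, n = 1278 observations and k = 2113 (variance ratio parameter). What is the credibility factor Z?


Z = n / (n + k)
= 1278 / (1278 + 2113)
= 1278 / 3391
= 0.3769


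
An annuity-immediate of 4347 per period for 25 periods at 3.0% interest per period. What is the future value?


FV = PMT * ((1+i)^n - 1) / i
= 4347 * ((1.03)^25 - 1) / 0.03
= 4347 * (2.093778 - 1) / 0.03
= 158488.422


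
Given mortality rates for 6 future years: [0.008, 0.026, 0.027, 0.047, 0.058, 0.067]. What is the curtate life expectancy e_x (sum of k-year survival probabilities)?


e_x = sum_{k=1}^{n} k_p_x
k_p_x values:
  1_p_x = 0.992
  2_p_x = 0.966208
  3_p_x = 0.94012
  4_p_x = 0.895935
  5_p_x = 0.843971
  6_p_x = 0.787424
e_x = 5.4257


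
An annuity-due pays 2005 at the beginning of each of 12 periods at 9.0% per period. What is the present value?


PV_due = PMT * (1-(1+i)^(-n))/i * (1+i)
PV_immediate = 14357.2542
PV_due = 14357.2542 * 1.09
= 15649.4071


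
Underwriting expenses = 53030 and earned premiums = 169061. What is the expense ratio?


Expense ratio = expenses / premiums
= 53030 / 169061
= 0.3137


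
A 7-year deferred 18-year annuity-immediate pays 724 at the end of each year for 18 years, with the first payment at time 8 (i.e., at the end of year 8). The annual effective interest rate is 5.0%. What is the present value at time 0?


PV at time 7 of the 18-year annuity-immediate:
a_n = 724 * (1-(1+0.05)^(-18))/0.05 = 8463.2609
Discount back 7 years to time 0:
PV = 8463.2609 * (1+0.05)^(-7)
= 8463.2609 * 0.710681
= 6014.6815


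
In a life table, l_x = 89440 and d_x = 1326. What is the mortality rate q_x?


q_x = d_x / l_x
= 1326 / 89440
= 0.0148


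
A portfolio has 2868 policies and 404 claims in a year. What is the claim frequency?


frequency = claims / policies
= 404 / 2868
= 0.1409


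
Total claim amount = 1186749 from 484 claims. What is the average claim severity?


severity = total / number
= 1186749 / 484
= 2451.9607


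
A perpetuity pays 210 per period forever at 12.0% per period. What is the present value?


PV = PMT / i
= 210 / 0.12
= 1750.0


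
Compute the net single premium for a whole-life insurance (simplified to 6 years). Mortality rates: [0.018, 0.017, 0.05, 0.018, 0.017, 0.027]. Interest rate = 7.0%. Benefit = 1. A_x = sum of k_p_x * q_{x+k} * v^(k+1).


v = 0.934579
Year 0: k_p_x=1.0, q=0.018, term=0.016822
Year 1: k_p_x=0.982, q=0.017, term=0.014581
Year 2: k_p_x=0.965306, q=0.05, term=0.039399
Year 3: k_p_x=0.917041, q=0.018, term=0.012593
Year 4: k_p_x=0.900534, q=0.017, term=0.010915
Year 5: k_p_x=0.885225, q=0.027, term=0.015926
A_x = 0.1102


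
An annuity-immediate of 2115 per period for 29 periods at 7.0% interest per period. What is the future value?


FV = PMT * ((1+i)^n - 1) / i
= 2115 * ((1.07)^29 - 1) / 0.07
= 2115 * (7.114257 - 1) / 0.07
= 184737.9094


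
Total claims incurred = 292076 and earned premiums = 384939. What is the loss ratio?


Loss ratio = claims / premiums
= 292076 / 384939
= 0.7588


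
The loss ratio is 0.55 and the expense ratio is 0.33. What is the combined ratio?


Combined ratio = loss ratio + expense ratio
= 0.55 + 0.33
= 0.88


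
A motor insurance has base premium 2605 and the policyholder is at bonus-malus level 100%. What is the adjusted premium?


adjusted = base * BM_level / 100
= 2605 * 100 / 100
= 2605 * 1.0
= 2605.0


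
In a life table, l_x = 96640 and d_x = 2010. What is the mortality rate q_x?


q_x = d_x / l_x
= 2010 / 96640
= 0.0208


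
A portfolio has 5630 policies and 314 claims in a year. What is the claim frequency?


frequency = claims / policies
= 314 / 5630
= 0.0558


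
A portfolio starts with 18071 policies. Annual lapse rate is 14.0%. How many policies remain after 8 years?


remaining = initial * (1 - lapse)^years
= 18071 * (1 - 0.14)^8
= 18071 * 0.299218
= 5407.1672


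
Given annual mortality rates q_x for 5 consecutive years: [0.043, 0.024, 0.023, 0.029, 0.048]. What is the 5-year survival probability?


p_k = 1 - q_k for each year
Survival = product of (1 - q_k)
= 0.957 * 0.976 * 0.977 * 0.971 * 0.952
= 0.8436


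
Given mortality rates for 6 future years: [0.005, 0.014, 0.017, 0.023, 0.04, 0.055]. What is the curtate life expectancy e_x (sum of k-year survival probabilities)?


e_x = sum_{k=1}^{n} k_p_x
k_p_x values:
  1_p_x = 0.995
  2_p_x = 0.98107
  3_p_x = 0.964392
  4_p_x = 0.942211
  5_p_x = 0.904522
  6_p_x = 0.854774
e_x = 5.642


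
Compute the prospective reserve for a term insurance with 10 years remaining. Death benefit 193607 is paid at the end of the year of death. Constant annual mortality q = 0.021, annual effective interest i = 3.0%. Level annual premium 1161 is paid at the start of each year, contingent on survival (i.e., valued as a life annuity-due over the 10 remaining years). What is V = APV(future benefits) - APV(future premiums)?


v = 1/(1+i) = 0.970874
APV(future benefits) per unit = sum_{k=0}^{9} k_p_x * q * v^(k+1) = 0.163963
APV(future benefits) = 193607 * 0.163963 = 31744.44
Life annuity-due factor ä_{x:10} = sum_{k=0}^{9} k_p_x * v^k = 8.042009
APV(future premiums) = 1161 * 8.042009 = 9336.7722
V = 31744.44 - 9336.7722
= 22407.6678


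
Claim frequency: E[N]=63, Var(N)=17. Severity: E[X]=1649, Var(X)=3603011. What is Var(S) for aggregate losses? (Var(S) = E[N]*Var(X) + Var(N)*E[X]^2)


Var(S) = E[N]*Var(X) + Var(N)*E[X]^2
= 63*3603011 + 17*1649^2
= 226989693 + 46226417
= 2.7322e+08


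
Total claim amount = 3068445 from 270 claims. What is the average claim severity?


severity = total / number
= 3068445 / 270
= 11364.6111


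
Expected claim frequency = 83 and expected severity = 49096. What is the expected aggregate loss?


E[S] = E[N] * E[X]
= 83 * 49096
= 4.0750e+06


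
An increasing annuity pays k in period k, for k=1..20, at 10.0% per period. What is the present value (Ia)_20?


(Ia)_n = sum_{k=1}^{n} k * v^k, v = 1/(1+i)
v = 0.909091
Sum computed term by term:
(Ia)_20 = 63.9205


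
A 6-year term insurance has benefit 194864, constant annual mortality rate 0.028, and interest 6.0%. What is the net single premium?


NSP = benefit * sum_{k=0}^{n-1} k_p_x * q * v^(k+1)
With constant q=0.028, v=0.943396
Sum = 0.129018
NSP = 194864 * 0.129018
= 25140.9902


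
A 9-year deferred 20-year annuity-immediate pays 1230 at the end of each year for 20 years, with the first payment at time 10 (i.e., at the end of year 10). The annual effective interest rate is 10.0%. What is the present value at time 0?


PV at time 9 of the 20-year annuity-immediate:
a_n = 1230 * (1-(1+0.1)^(-20))/0.1 = 10471.6834
Discount back 9 years to time 0:
PV = 10471.6834 * (1+0.1)^(-9)
= 10471.6834 * 0.424098
= 4441.016


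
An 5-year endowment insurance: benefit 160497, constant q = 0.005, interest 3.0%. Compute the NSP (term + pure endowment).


Term component = 3639.656
Pure endowment = 5_p_x * v^5 * benefit = 0.975249 * 0.862609 * 160497 = 135019.4079
NSP = 138659.0639


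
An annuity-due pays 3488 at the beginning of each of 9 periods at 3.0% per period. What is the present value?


PV_due = PMT * (1-(1+i)^(-n))/i * (1+i)
PV_immediate = 27157.9479
PV_due = 27157.9479 * 1.03
= 27972.6864


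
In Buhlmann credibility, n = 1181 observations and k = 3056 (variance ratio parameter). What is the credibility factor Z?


Z = n / (n + k)
= 1181 / (1181 + 3056)
= 1181 / 4237
= 0.2787


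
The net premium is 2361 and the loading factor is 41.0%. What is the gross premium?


Gross = net * (1 + loading)
= 2361 * (1 + 0.41)
= 2361 * 1.41
= 3329.01


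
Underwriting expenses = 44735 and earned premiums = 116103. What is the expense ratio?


Expense ratio = expenses / premiums
= 44735 / 116103
= 0.3853


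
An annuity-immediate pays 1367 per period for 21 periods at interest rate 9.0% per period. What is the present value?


PV = PMT * (1 - (1+i)^(-n)) / i
= 1367 * (1 - (1+0.09)^(-21)) / 0.09
= 1367 * (1 - 0.163698) / 0.09
= 1367 * 9.292244
= 12702.4972


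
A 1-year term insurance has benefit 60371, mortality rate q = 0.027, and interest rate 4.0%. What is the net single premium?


NSP = benefit * q * v
v = 1/(1+i) = 0.961538
NSP = 60371 * 0.027 * 0.961538
= 1567.324


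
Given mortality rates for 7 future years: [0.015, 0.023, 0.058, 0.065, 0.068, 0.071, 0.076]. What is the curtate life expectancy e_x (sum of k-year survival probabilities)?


e_x = sum_{k=1}^{n} k_p_x
k_p_x values:
  1_p_x = 0.985
  2_p_x = 0.962345
  3_p_x = 0.906529
  4_p_x = 0.847605
  5_p_x = 0.789967
  6_p_x = 0.73388
  7_p_x = 0.678105
e_x = 5.9034


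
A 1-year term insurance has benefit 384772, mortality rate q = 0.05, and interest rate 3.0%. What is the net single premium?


NSP = benefit * q * v
v = 1/(1+i) = 0.970874
NSP = 384772 * 0.05 * 0.970874
= 18678.2524


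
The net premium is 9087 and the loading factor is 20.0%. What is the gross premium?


Gross = net * (1 + loading)
= 9087 * (1 + 0.2)
= 9087 * 1.2
= 10904.4


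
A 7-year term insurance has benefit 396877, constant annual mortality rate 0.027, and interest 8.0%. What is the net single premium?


NSP = benefit * sum_{k=0}^{n-1} k_p_x * q * v^(k+1)
With constant q=0.027, v=0.925926
Sum = 0.130773
NSP = 396877 * 0.130773
= 51900.7328


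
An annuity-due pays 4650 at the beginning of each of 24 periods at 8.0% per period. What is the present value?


PV_due = PMT * (1-(1+i)^(-n))/i * (1+i)
PV_immediate = 48958.726
PV_due = 48958.726 * 1.08
= 52875.4241


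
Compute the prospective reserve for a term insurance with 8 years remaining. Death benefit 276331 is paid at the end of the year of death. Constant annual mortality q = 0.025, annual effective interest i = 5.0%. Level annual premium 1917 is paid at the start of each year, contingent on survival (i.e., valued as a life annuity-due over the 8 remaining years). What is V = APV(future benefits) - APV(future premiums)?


v = 1/(1+i) = 0.952381
APV(future benefits) per unit = sum_{k=0}^{7} k_p_x * q * v^(k+1) = 0.149086
APV(future benefits) = 276331 * 0.149086 = 41197.0756
Life annuity-due factor ä_{x:8} = sum_{k=0}^{7} k_p_x * v^k = 6.261611
APV(future premiums) = 1917 * 6.261611 = 12003.5079
V = 41197.0756 - 12003.5079
= 29193.5677


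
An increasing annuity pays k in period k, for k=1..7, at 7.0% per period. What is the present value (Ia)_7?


(Ia)_n = sum_{k=1}^{n} k * v^k, v = 1/(1+i)
v = 0.934579
Sum computed term by term:
(Ia)_7 = 20.1042


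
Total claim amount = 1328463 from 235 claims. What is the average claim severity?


severity = total / number
= 1328463 / 235
= 5653.034


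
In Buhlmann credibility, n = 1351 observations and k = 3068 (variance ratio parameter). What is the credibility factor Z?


Z = n / (n + k)
= 1351 / (1351 + 3068)
= 1351 / 4419
= 0.3057


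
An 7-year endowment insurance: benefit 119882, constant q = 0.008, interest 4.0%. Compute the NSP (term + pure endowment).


Term component = 5627.0566
Pure endowment = 7_p_x * v^7 * benefit = 0.945326 * 0.759918 * 119882 = 86119.6606
NSP = 91746.7172


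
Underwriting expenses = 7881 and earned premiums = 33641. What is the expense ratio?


Expense ratio = expenses / premiums
= 7881 / 33641
= 0.2343


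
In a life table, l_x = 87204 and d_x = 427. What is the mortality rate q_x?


q_x = d_x / l_x
= 427 / 87204
= 0.0049


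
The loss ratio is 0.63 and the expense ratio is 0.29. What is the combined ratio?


Combined ratio = loss ratio + expense ratio
= 0.63 + 0.29
= 0.92


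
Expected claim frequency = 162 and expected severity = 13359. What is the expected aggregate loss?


E[S] = E[N] * E[X]
= 162 * 13359
= 2.1642e+06


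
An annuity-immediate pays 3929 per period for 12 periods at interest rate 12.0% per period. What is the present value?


PV = PMT * (1 - (1+i)^(-n)) / i
= 3929 * (1 - (1+0.12)^(-12)) / 0.12
= 3929 * (1 - 0.256675) / 0.12
= 3929 * 6.194374
= 24337.6963


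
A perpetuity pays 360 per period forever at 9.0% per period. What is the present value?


PV = PMT / i
= 360 / 0.09
= 4000.0


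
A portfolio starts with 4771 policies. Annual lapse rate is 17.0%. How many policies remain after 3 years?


remaining = initial * (1 - lapse)^years
= 4771 * (1 - 0.17)^3
= 4771 * 0.571787
= 2727.9958


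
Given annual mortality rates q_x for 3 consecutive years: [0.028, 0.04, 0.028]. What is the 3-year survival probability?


p_k = 1 - q_k for each year
Survival = product of (1 - q_k)
= 0.972 * 0.96 * 0.972
= 0.907


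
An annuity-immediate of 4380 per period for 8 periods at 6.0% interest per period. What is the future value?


FV = PMT * ((1+i)^n - 1) / i
= 4380 * ((1.06)^8 - 1) / 0.06
= 4380 * (1.593848 - 1) / 0.06
= 43350.9094


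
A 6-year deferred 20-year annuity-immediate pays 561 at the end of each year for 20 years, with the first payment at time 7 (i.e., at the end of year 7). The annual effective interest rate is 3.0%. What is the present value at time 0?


PV at time 6 of the 20-year annuity-immediate:
a_n = 561 * (1-(1+0.03)^(-20))/0.03 = 8346.2634
Discount back 6 years to time 0:
PV = 8346.2634 * (1+0.03)^(-6)
= 8346.2634 * 0.837484
= 6989.8642


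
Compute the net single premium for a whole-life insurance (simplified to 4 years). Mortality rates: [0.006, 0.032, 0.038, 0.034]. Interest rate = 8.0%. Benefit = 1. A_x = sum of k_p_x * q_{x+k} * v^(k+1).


v = 0.925926
Year 0: k_p_x=1.0, q=0.006, term=0.005556
Year 1: k_p_x=0.994, q=0.032, term=0.02727
Year 2: k_p_x=0.962192, q=0.038, term=0.029025
Year 3: k_p_x=0.925629, q=0.034, term=0.023132
A_x = 0.085


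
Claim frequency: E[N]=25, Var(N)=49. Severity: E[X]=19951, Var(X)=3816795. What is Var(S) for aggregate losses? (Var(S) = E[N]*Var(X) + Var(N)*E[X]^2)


Var(S) = E[N]*Var(X) + Var(N)*E[X]^2
= 25*3816795 + 49*19951^2
= 95419875 + 19504077649
= 1.9599e+10


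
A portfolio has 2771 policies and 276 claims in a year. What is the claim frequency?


frequency = claims / policies
= 276 / 2771
= 0.0996


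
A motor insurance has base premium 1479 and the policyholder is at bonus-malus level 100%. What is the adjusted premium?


adjusted = base * BM_level / 100
= 1479 * 100 / 100
= 1479 * 1.0
= 1479.0


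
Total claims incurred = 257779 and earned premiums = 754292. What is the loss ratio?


Loss ratio = claims / premiums
= 257779 / 754292
= 0.3417


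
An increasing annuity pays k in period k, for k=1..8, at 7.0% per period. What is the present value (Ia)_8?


(Ia)_n = sum_{k=1}^{n} k * v^k, v = 1/(1+i)
v = 0.934579
Sum computed term by term:
(Ia)_8 = 24.7602


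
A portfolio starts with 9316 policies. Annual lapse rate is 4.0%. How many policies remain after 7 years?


remaining = initial * (1 - lapse)^years
= 9316 * (1 - 0.04)^7
= 9316 * 0.751447
= 7000.4847


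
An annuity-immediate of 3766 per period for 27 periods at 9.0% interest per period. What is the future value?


FV = PMT * ((1+i)^n - 1) / i
= 3766 * ((1.09)^27 - 1) / 0.09
= 3766 * (10.245082 - 1) / 0.09
= 386855.3257


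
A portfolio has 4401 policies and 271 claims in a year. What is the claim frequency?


frequency = claims / policies
= 271 / 4401
= 0.0616


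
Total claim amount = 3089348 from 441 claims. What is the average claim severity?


severity = total / number
= 3089348 / 441
= 7005.3243


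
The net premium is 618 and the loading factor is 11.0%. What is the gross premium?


Gross = net * (1 + loading)
= 618 * (1 + 0.11)
= 618 * 1.11
= 685.98


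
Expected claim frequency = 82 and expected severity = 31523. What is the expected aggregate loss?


E[S] = E[N] * E[X]
= 82 * 31523
= 2.5849e+06


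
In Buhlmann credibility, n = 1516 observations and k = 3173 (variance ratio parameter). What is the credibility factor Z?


Z = n / (n + k)
= 1516 / (1516 + 3173)
= 1516 / 4689
= 0.3233


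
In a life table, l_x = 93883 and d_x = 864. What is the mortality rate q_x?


q_x = d_x / l_x
= 864 / 93883
= 0.0092


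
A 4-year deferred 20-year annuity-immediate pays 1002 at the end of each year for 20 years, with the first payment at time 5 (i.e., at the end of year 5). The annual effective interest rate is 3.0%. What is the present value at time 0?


PV at time 4 of the 20-year annuity-immediate:
a_n = 1002 * (1-(1+0.03)^(-20))/0.03 = 14907.2298
Discount back 4 years to time 0:
PV = 14907.2298 * (1+0.03)^(-4)
= 14907.2298 * 0.888487
= 13244.8806


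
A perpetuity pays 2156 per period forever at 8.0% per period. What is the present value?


PV = PMT / i
= 2156 / 0.08
= 26950.0


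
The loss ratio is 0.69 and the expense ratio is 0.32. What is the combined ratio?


Combined ratio = loss ratio + expense ratio
= 0.69 + 0.32
= 1.01


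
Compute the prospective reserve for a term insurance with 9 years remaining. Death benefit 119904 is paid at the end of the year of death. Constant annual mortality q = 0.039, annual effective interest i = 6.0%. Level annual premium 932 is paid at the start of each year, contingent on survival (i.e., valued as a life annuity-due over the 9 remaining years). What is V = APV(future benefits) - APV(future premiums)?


v = 1/(1+i) = 0.943396
APV(future benefits) per unit = sum_{k=0}^{8} k_p_x * q * v^(k+1) = 0.23094
APV(future benefits) = 119904 * 0.23094 = 27690.5792
Life annuity-due factor ä_{x:9} = sum_{k=0}^{8} k_p_x * v^k = 6.276819
APV(future premiums) = 932 * 6.276819 = 5849.9956
V = 27690.5792 - 5849.9956
= 21840.5836


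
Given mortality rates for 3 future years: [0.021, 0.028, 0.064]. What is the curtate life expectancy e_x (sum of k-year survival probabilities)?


e_x = sum_{k=1}^{n} k_p_x
k_p_x values:
  1_p_x = 0.979
  2_p_x = 0.951588
  3_p_x = 0.890686
e_x = 2.8213


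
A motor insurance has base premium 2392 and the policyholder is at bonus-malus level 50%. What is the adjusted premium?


adjusted = base * BM_level / 100
= 2392 * 50 / 100
= 2392 * 0.5
= 1196.0


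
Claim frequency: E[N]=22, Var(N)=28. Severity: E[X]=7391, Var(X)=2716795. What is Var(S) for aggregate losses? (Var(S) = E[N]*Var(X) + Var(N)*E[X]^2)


Var(S) = E[N]*Var(X) + Var(N)*E[X]^2
= 22*2716795 + 28*7391^2
= 59769490 + 1529552668
= 1.5893e+09


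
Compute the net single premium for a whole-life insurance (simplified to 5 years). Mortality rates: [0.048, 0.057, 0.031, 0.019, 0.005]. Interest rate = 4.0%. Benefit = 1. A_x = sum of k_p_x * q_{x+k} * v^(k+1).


v = 0.961538
Year 0: k_p_x=1.0, q=0.048, term=0.046154
Year 1: k_p_x=0.952, q=0.057, term=0.05017
Year 2: k_p_x=0.897736, q=0.031, term=0.024741
Year 3: k_p_x=0.869906, q=0.019, term=0.014128
Year 4: k_p_x=0.853378, q=0.005, term=0.003507
A_x = 0.1387


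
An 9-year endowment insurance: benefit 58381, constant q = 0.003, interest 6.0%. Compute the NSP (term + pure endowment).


Term component = 1178.4409
Pure endowment = 9_p_x * v^9 * benefit = 0.973322 * 0.591898 * 58381 = 33633.7403
NSP = 34812.1813


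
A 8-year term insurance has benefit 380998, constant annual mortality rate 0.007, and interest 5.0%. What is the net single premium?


NSP = benefit * sum_{k=0}^{n-1} k_p_x * q * v^(k+1)
With constant q=0.007, v=0.952381
Sum = 0.044229
NSP = 380998 * 0.044229
= 16851.0425


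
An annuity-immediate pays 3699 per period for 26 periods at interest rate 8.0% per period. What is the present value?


PV = PMT * (1 - (1+i)^(-n)) / i
= 3699 * (1 - (1+0.08)^(-26)) / 0.08
= 3699 * (1 - 0.135202) / 0.08
= 3699 * 10.809978
= 39986.1084


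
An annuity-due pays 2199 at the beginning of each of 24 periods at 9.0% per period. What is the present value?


PV_due = PMT * (1-(1+i)^(-n))/i * (1+i)
PV_immediate = 21344.8393
PV_due = 21344.8393 * 1.09
= 23265.8748


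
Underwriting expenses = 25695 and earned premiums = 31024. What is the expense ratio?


Expense ratio = expenses / premiums
= 25695 / 31024
= 0.8282


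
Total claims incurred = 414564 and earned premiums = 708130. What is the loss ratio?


Loss ratio = claims / premiums
= 414564 / 708130
= 0.5854


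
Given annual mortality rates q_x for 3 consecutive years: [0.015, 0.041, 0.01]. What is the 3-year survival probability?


p_k = 1 - q_k for each year
Survival = product of (1 - q_k)
= 0.985 * 0.959 * 0.99
= 0.9352


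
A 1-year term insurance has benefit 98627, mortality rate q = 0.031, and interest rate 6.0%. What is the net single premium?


NSP = benefit * q * v
v = 1/(1+i) = 0.943396
NSP = 98627 * 0.031 * 0.943396
= 2884.3745


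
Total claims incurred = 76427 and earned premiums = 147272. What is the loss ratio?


Loss ratio = claims / premiums
= 76427 / 147272
= 0.519


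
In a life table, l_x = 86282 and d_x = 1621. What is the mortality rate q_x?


q_x = d_x / l_x
= 1621 / 86282
= 0.0188


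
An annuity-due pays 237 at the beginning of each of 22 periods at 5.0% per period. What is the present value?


PV_due = PMT * (1-(1+i)^(-n))/i * (1+i)
PV_immediate = 3119.6316
PV_due = 3119.6316 * 1.05
= 3275.6132


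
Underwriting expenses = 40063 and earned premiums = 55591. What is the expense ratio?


Expense ratio = expenses / premiums
= 40063 / 55591
= 0.7207


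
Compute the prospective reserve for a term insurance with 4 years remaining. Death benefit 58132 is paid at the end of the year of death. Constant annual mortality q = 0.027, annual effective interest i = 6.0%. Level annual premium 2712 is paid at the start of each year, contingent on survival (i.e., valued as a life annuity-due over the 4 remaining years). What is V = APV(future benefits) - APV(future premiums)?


v = 1/(1+i) = 0.943396
APV(future benefits) per unit = sum_{k=0}^{3} k_p_x * q * v^(k+1) = 0.090015
APV(future benefits) = 58132 * 0.090015 = 5232.778
Life annuity-due factor ä_{x:4} = sum_{k=0}^{3} k_p_x * v^k = 3.53394
APV(future premiums) = 2712 * 3.53394 = 9584.0448
V = 5232.778 - 9584.0448
= -4351.2667


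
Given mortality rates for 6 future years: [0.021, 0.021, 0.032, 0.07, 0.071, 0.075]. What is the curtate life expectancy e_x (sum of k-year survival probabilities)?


e_x = sum_{k=1}^{n} k_p_x
k_p_x values:
  1_p_x = 0.979
  2_p_x = 0.958441
  3_p_x = 0.927771
  4_p_x = 0.862827
  5_p_x = 0.801566
  6_p_x = 0.741449
e_x = 5.2711


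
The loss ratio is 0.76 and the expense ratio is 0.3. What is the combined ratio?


Combined ratio = loss ratio + expense ratio
= 0.76 + 0.3
= 1.06


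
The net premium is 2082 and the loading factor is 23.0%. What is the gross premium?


Gross = net * (1 + loading)
= 2082 * (1 + 0.23)
= 2082 * 1.23
= 2560.86


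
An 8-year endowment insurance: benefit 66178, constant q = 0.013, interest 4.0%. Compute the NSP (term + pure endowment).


Term component = 5550.3629
Pure endowment = 8_p_x * v^8 * benefit = 0.900611 * 0.73069 * 66178 = 43549.5974
NSP = 49099.9603


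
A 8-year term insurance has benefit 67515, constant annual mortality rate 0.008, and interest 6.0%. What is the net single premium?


NSP = benefit * sum_{k=0}^{n-1} k_p_x * q * v^(k+1)
With constant q=0.008, v=0.943396
Sum = 0.048428
NSP = 67515 * 0.048428
= 3269.5966


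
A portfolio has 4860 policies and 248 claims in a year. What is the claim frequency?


frequency = claims / policies
= 248 / 4860
= 0.051


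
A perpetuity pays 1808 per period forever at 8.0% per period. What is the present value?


PV = PMT / i
= 1808 / 0.08
= 22600.0


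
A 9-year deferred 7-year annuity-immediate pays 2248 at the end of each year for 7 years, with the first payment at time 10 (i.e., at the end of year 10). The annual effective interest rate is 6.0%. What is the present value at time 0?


PV at time 9 of the 7-year annuity-immediate:
a_n = 2248 * (1-(1+0.06)^(-7))/0.06 = 12549.1935
Discount back 9 years to time 0:
PV = 12549.1935 * (1+0.06)^(-9)
= 12549.1935 * 0.591898
= 7427.8483


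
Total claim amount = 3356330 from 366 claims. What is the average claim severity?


severity = total / number
= 3356330 / 366
= 9170.3005


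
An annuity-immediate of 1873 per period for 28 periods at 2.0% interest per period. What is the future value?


FV = PMT * ((1+i)^n - 1) / i
= 1873 * ((1.02)^28 - 1) / 0.02
= 1873 * (1.741024 - 1) / 0.02
= 69396.9169


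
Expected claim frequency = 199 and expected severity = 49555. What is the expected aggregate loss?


E[S] = E[N] * E[X]
= 199 * 49555
= 9.8614e+06


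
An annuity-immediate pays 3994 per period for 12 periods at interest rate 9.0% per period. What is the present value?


PV = PMT * (1 - (1+i)^(-n)) / i
= 3994 * (1 - (1+0.09)^(-12)) / 0.09
= 3994 * (1 - 0.355535) / 0.09
= 3994 * 7.160725
= 28599.9368


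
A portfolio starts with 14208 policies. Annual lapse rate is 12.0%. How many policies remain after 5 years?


remaining = initial * (1 - lapse)^years
= 14208 * (1 - 0.12)^5
= 14208 * 0.527732
= 7498.0151


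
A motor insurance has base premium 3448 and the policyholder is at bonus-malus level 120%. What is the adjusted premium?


adjusted = base * BM_level / 100
= 3448 * 120 / 100
= 3448 * 1.2
= 4137.6


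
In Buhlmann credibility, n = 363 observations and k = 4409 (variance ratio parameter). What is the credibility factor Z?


Z = n / (n + k)
= 363 / (363 + 4409)
= 363 / 4772
= 0.0761


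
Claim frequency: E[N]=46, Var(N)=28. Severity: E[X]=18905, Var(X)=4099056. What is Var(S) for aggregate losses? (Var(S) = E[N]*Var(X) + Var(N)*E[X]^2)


Var(S) = E[N]*Var(X) + Var(N)*E[X]^2
= 46*4099056 + 28*18905^2
= 188556576 + 10007172700
= 1.0196e+10


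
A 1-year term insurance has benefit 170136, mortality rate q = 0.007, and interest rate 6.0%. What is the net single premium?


NSP = benefit * q * v
v = 1/(1+i) = 0.943396
NSP = 170136 * 0.007 * 0.943396
= 1123.5396
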